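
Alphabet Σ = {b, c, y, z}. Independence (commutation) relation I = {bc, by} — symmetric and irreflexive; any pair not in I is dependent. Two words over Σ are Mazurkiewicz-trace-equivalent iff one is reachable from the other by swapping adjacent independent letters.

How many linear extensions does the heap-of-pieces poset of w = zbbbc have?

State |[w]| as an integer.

#0=z has no predecessor
#1=b depends on [0:z]
#2=b depends on [1:b]
#3=b depends on [2:b]
#4=c depends on [0:z]
sources: [0:z]
N(rest) = Σ N(rest − s) over sources s of rest; N(one piece) = 1:
  size 1 → [3]=1  [4]=1
  size 2 → [2,3]=1  [3,4]=2
  size 3 → [1,2,3]=1  [2,3,4]=3
  first=0(z) contributes 4

4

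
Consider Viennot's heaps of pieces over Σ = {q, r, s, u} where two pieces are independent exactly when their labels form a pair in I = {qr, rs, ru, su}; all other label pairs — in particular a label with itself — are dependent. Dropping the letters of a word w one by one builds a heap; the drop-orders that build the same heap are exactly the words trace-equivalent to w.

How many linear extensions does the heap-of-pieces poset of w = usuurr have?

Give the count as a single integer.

piece 0:u — minimal
piece 1:s — minimal
piece 2:u rests on {0:u}
piece 3:u rests on {2:u}
piece 4:r — minimal
piece 5:r rests on {4:r}
minimal pieces: {0:u, 1:s, 4:r}
ways to finish when only these pieces remain (= sum over removing one remaining piece with nothing left below it):
  1 left: {1}→1  {3}→1  {5}→1
  2 left: {1,3}→2  {1,5}→2  {2,3}→1  {3,5}→2  {4,5}→1
  3 left: {0,2,3}→1  {1,2,3}→3  {1,3,5}→6  {1,4,5}→3  {2,3,5}→3  {3,4,5}→3
  4 left: {0,1,2,3}→4  {0,2,3,5}→4  {1,2,3,5}→12  {1,3,4,5}→12  {2,3,4,5}→6
  placing 0:u first → 30 extensions
  placing 1:s first → 10 extensions
  placing 4:r first → 20 extensions
total linear extensions = 60

60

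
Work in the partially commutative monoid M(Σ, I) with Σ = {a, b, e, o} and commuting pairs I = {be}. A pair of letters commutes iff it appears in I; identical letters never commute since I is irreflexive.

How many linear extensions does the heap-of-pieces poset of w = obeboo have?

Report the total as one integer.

3

drop 0:o onto floor
drop 1:b onto {0:o}
drop 2:e onto {0:o}
drop 3:b onto {1:b}
drop 4:o onto {2:e, 3:b}
drop 5:o onto {4:o}
ground layer = {0:o}
drop-orders for the pieces not yet dropped (sum over which currently-grounded one goes next):
  1 to go: {5} 1
  2 to go: {4,5} 1
  3 to go: {2,4,5} 1  {3,4,5} 1
  4 to go: {1,3,4,5} 1  {2,3,4,5} 2
  if 0:o drops first: 3 orders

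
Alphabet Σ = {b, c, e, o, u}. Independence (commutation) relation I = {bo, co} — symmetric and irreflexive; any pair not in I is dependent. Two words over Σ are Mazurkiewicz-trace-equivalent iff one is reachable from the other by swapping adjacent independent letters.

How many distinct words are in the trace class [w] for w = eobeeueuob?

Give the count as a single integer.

0(e) covers ∅
1(o) covers 0:e
2(b) covers 0:e
3(e) covers 1:o, 2:b
4(e) covers 3:e
5(u) covers 4:e
6(e) covers 5:u
7(u) covers 6:e
8(o) covers 7:u
9(b) covers 7:u
floor of heap: 0:e
completions by unplaced set U, small U first (add the entries for U minus each lowest piece of U):
  |U|=1: {8}:1  {9}:1
  |U|=2: {8,9}:2
  |U|=3: {7,8,9}:2
  |U|=4: {6,7,8,9}:2
  |U|=5: {5,6,7,8,9}:2
  |U|=6: {4,5,6,7,8,9}:2
  |U|=7: {3,4,5,6,7,8,9}:2
  |U|=8: {1,3,4,5,6,7,8,9}:2  {2,3,4,5,6,7,8,9}:2
  start at 0(e): 4

4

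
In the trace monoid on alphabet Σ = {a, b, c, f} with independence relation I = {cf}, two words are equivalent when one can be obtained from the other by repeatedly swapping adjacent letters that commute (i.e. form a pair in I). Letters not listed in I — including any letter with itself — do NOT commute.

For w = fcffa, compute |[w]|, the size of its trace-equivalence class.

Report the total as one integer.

0(f) covers ∅
1(c) covers ∅
2(f) covers 0:f
3(f) covers 2:f
4(a) covers 1:c, 3:f
floor of heap: 0:f, 1:c
completions by unplaced set U, small U first (add the entries for U minus each lowest piece of U):
  |U|=1: {4}:1
  |U|=2: {1,4}:1  {3,4}:1
  |U|=3: {1,3,4}:2  {2,3,4}:1
  start at 0(f): 3
  start at 1(c): 1
sum over floor = 4

4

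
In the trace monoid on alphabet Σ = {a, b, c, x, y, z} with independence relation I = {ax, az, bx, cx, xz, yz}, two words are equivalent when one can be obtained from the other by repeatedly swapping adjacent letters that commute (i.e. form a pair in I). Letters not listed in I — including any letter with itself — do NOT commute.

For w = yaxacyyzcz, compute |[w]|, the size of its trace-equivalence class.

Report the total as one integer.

13

0(y) covers ∅
1(a) covers 0:y
2(x) covers 0:y
3(a) covers 1:a
4(c) covers 3:a
5(y) covers 2:x, 4:c
6(y) covers 5:y
7(z) covers 4:c
8(c) covers 6:y, 7:z
9(z) covers 8:c
floor of heap: 0:y
completions by unplaced set U, small U first (add the entries for U minus each lowest piece of U):
  |U|=1: {9}:1
  |U|=2: {8,9}:1
  |U|=3: {6,8,9}:1  {7,8,9}:1
  |U|=4: {5,6,8,9}:1  {6,7,8,9}:2
  |U|=5: {2,5,6,8,9}:1  {5,6,7,8,9}:3
  |U|=6: {2,5,6,7,8,9}:4  {4,5,6,7,8,9}:3
  |U|=7: {2,4,5,6,7,8,9}:7  {3,4,5,6,7,8,9}:3
  |U|=8: {1,3,4,5,6,7,8,9}:3  {2,3,4,5,6,7,8,9}:10
  start at 0(y): 13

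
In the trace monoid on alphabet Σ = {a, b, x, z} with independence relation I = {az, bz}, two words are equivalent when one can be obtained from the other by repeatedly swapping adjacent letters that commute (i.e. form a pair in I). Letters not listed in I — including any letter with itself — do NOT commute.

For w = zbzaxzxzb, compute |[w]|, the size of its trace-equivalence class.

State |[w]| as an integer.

12

piece 0:z — minimal
piece 1:b — minimal
piece 2:z rests on {0:z}
piece 3:a rests on {1:b}
piece 4:x rests on {2:z, 3:a}
piece 5:z rests on {4:x}
piece 6:x rests on {5:z}
piece 7:z rests on {6:x}
piece 8:b rests on {6:x}
minimal pieces: {0:z, 1:b}
ways to finish when only these pieces remain (= sum over removing one remaining piece with nothing left below it):
  1 left: {7}→1  {8}→1
  2 left: {7,8}→2
  3 left: {6,7,8}→2
  4 left: {5,6,7,8}→2
  5 left: {4,5,6,7,8}→2
  6 left: {2,4,5,6,7,8}→2  {3,4,5,6,7,8}→2
  7 left: {0,2,4,5,6,7,8}→2  {1,3,4,5,6,7,8}→2  {2,3,4,5,6,7,8}→4
  placing 0:z first → 6 extensions
  placing 1:b first → 6 extensions
total linear extensions = 12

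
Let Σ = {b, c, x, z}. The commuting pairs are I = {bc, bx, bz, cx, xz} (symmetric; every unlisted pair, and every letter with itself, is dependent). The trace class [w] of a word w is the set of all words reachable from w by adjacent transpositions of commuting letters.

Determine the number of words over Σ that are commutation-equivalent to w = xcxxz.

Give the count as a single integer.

10

#0=x has no predecessor
#1=c has no predecessor
#2=x depends on [0:x]
#3=x depends on [2:x]
#4=z depends on [1:c]
sources: [0:x, 1:c]
N(rest) = Σ N(rest − s) over sources s of rest; N(one piece) = 1:
  size 1 → [3]=1  [4]=1
  size 2 → [1,4]=1  [2,3]=1  [3,4]=2
  size 3 → [0,2,3]=1  [1,3,4]=3  [2,3,4]=3
  first=0(x) contributes 6
  first=1(c) contributes 4
|[w]| = 10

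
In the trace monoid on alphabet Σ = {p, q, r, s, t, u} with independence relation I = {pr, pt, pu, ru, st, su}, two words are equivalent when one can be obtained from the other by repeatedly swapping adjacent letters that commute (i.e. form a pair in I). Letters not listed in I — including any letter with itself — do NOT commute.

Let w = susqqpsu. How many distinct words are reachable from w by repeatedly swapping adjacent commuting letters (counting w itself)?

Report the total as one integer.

9

0(s) covers ∅
1(u) covers ∅
2(s) covers 0:s
3(q) covers 1:u, 2:s
4(q) covers 3:q
5(p) covers 4:q
6(s) covers 5:p
7(u) covers 4:q
floor of heap: 0:s, 1:u
completions by unplaced set U, small U first (add the entries for U minus each lowest piece of U):
  |U|=1: {6}:1  {7}:1
  |U|=2: {5,6}:1  {6,7}:2
  |U|=3: {5,6,7}:3
  |U|=4: {4,5,6,7}:3
  |U|=5: {3,4,5,6,7}:3
  |U|=6: {1,3,4,5,6,7}:3  {2,3,4,5,6,7}:3
  start at 0(s): 6
  start at 1(u): 3
sum over floor = 9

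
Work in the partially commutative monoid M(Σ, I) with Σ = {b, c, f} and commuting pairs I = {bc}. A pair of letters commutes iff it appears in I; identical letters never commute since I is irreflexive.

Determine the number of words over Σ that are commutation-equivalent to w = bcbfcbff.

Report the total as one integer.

6

0(b) covers ∅
1(c) covers ∅
2(b) covers 0:b
3(f) covers 1:c, 2:b
4(c) covers 3:f
5(b) covers 3:f
6(f) covers 4:c, 5:b
7(f) covers 6:f
floor of heap: 0:b, 1:c
completions by unplaced set U, small U first (add the entries for U minus each lowest piece of U):
  |U|=1: {7}:1
  |U|=2: {6,7}:1
  |U|=3: {4,6,7}:1  {5,6,7}:1
  |U|=4: {4,5,6,7}:2
  |U|=5: {3,4,5,6,7}:2
  |U|=6: {1,3,4,5,6,7}:2  {2,3,4,5,6,7}:2
  start at 0(b): 4
  start at 1(c): 2
sum over floor = 6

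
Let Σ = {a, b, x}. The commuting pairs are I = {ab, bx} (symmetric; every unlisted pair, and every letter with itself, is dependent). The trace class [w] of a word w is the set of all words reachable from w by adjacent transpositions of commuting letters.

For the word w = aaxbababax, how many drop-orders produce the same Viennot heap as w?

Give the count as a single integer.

#0=a has no predecessor
#1=a depends on [0:a]
#2=x depends on [1:a]
#3=b has no predecessor
#4=a depends on [2:x]
#5=b depends on [3:b]
#6=a depends on [4:a]
#7=b depends on [5:b]
#8=a depends on [6:a]
#9=x depends on [8:a]
sources: [0:a, 3:b]
N(rest) = Σ N(rest − s) over sources s of rest; N(one piece) = 1:
  size 1 → [7]=1  [9]=1
  size 2 → [5,7]=1  [7,9]=2  [8,9]=1
  size 3 → [3,5,7]=1  [5,7,9]=3  [6,8,9]=1  [7,8,9]=3
  size 4 → [3,5,7,9]=4  [4,6,8,9]=1  [5,7,8,9]=6  [6,7,8,9]=4
  size 5 → [2,4,6,8,9]=1  [3,5,7,8,9]=10  [4,6,7,8,9]=5  [5,6,7,8,9]=10
  size 6 → [1,2,4,6,8,9]=1  [2,4,6,7,8,9]=6  [3,5,6,7,8,9]=20  [4,5,6,7,8,9]=15
  size 7 → [0,1,2,4,6,8,9]=1  [1,2,4,6,7,8,9]=7  [2,4,5,6,7,8,9]=21  [3,4,5,6,7,8,9]=35
  size 8 → [0,1,2,4,6,7,8,9]=8  [1,2,4,5,6,7,8,9]=28  [2,3,4,5,6,7,8,9]=56
  first=0(a) contributes 84
  first=3(b) contributes 36
|[w]| = 120

120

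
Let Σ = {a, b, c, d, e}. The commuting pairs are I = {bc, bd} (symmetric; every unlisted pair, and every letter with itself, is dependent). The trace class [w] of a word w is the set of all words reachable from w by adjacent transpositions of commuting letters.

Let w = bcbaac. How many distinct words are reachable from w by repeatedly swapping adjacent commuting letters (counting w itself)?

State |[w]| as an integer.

3

piece 0:b — minimal
piece 1:c — minimal
piece 2:b rests on {0:b}
piece 3:a rests on {1:c, 2:b}
piece 4:a rests on {3:a}
piece 5:c rests on {4:a}
minimal pieces: {0:b, 1:c}
ways to finish when only these pieces remain (= sum over removing one remaining piece with nothing left below it):
  1 left: {5}→1
  2 left: {4,5}→1
  3 left: {3,4,5}→1
  4 left: {1,3,4,5}→1  {2,3,4,5}→1
  placing 0:b first → 2 extensions
  placing 1:c first → 1 extensions
total linear extensions = 3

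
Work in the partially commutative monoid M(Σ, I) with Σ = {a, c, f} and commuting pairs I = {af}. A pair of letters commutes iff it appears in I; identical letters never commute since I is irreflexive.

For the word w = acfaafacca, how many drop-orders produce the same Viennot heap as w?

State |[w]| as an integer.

10

drop 0:a onto floor
drop 1:c onto {0:a}
drop 2:f onto {1:c}
drop 3:a onto {1:c}
drop 4:a onto {3:a}
drop 5:f onto {2:f}
drop 6:a onto {4:a}
drop 7:c onto {5:f, 6:a}
drop 8:c onto {7:c}
drop 9:a onto {8:c}
ground layer = {0:a}
drop-orders for the pieces not yet dropped (sum over which currently-grounded one goes next):
  1 to go: {9} 1
  2 to go: {8,9} 1
  3 to go: {7,8,9} 1
  4 to go: {5,7,8,9} 1  {6,7,8,9} 1
  5 to go: {2,5,7,8,9} 1  {4,6,7,8,9} 1  {5,6,7,8,9} 2
  6 to go: {2,5,6,7,8,9} 3  {3,4,6,7,8,9} 1  {4,5,6,7,8,9} 3
  7 to go: {2,4,5,6,7,8,9} 6  {3,4,5,6,7,8,9} 4
  8 to go: {2,3,4,5,6,7,8,9} 10
  if 0:a drops first: 10 orders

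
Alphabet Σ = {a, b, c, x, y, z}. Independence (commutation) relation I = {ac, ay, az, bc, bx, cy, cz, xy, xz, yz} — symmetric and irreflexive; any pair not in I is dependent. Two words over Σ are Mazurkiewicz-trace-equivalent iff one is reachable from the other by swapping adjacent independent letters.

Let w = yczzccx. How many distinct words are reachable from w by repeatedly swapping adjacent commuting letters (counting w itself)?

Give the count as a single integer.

105

drop 0:y onto floor
drop 1:c onto floor
drop 2:z onto floor
drop 3:z onto {2:z}
drop 4:c onto {1:c}
drop 5:c onto {4:c}
drop 6:x onto {5:c}
ground layer = {0:y, 1:c, 2:z}
drop-orders for the pieces not yet dropped (sum over which currently-grounded one goes next):
  1 to go: {0} 1  {3} 1  {6} 1
  2 to go: {0,3} 2  {0,6} 2  {2,3} 1  {3,6} 2  {5,6} 1
  3 to go: {0,2,3} 3  {0,3,6} 6  {0,5,6} 3  {2,3,6} 3  {3,5,6} 3  {4,5,6} 1
  4 to go: {0,2,3,6} 12  {0,3,5,6} 12  {0,4,5,6} 4  {1,4,5,6} 1  {2,3,5,6} 6  {3,4,5,6} 4
  5 to go: {0,1,4,5,6} 5  {0,2,3,5,6} 30  {0,3,4,5,6} 20  {1,3,4,5,6} 5  {2,3,4,5,6} 10
  if 0:y drops first: 15 orders
  if 1:c drops first: 60 orders
  if 2:z drops first: 30 orders
heap linearizations: 105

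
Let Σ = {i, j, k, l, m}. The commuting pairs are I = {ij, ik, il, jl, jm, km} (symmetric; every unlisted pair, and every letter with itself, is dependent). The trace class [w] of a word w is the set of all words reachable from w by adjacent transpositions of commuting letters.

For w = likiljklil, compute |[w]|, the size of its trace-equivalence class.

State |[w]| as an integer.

240

0(l) covers ∅
1(i) covers ∅
2(k) covers 0:l
3(i) covers 1:i
4(l) covers 2:k
5(j) covers 2:k
6(k) covers 4:l, 5:j
7(l) covers 6:k
8(i) covers 3:i
9(l) covers 7:l
floor of heap: 0:l, 1:i
completions by unplaced set U, small U first (add the entries for U minus each lowest piece of U):
  |U|=1: {8}:1  {9}:1
  |U|=2: {3,8}:1  {7,9}:1  {8,9}:2
  |U|=3: {1,3,8}:1  {3,8,9}:3  {6,7,9}:1  {7,8,9}:3
  |U|=4: {1,3,8,9}:4  {3,7,8,9}:6  {4,6,7,9}:1  {5,6,7,9}:1  {6,7,8,9}:4
  |U|=5: {1,3,7,8,9}:10  {3,6,7,8,9}:10  {4,5,6,7,9}:2  {4,6,7,8,9}:5  {5,6,7,8,9}:5
  |U|=6: {1,3,6,7,8,9}:20  {2,4,5,6,7,9}:2  {3,4,6,7,8,9}:15  {3,5,6,7,8,9}:15  {4,5,6,7,8,9}:12
  |U|=7: {0,2,4,5,6,7,9}:2  {1,3,4,6,7,8,9}:35  {1,3,5,6,7,8,9}:35  {2,4,5,6,7,8,9}:14  {3,4,5,6,7,8,9}:42
  |U|=8: {0,2,4,5,6,7,8,9}:16  {1,3,4,5,6,7,8,9}:112  {2,3,4,5,6,7,8,9}:56
  start at 0(l): 168
  start at 1(i): 72
sum over floor = 240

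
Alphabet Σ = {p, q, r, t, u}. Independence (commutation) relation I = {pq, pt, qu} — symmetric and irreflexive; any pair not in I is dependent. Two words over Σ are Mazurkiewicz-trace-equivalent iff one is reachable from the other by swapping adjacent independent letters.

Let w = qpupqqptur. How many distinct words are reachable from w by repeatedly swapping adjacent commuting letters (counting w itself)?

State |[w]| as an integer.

drop 0:q onto floor
drop 1:p onto floor
drop 2:u onto {1:p}
drop 3:p onto {2:u}
drop 4:q onto {0:q}
drop 5:q onto {4:q}
drop 6:p onto {3:p}
drop 7:t onto {2:u, 5:q}
drop 8:u onto {6:p, 7:t}
drop 9:r onto {8:u}
ground layer = {0:q, 1:p}
drop-orders for the pieces not yet dropped (sum over which currently-grounded one goes next):
  1 to go: {9} 1
  2 to go: {8,9} 1
  3 to go: {6,8,9} 1  {7,8,9} 1
  4 to go: {3,6,8,9} 1  {5,7,8,9} 1  {6,7,8,9} 2
  5 to go: {3,6,7,8,9} 3  {4,5,7,8,9} 1  {5,6,7,8,9} 3
  6 to go: {0,4,5,7,8,9} 1  {2,3,6,7,8,9} 3  {3,5,6,7,8,9} 6  {4,5,6,7,8,9} 4
  7 to go: {0,4,5,6,7,8,9} 5  {1,2,3,6,7,8,9} 3  {2,3,5,6,7,8,9} 9  {3,4,5,6,7,8,9} 10
  8 to go: {0,3,4,5,6,7,8,9} 15  {1,2,3,5,6,7,8,9} 12  {2,3,4,5,6,7,8,9} 19
  if 0:q drops first: 31 orders
  if 1:p drops first: 34 orders
heap linearizations: 65

65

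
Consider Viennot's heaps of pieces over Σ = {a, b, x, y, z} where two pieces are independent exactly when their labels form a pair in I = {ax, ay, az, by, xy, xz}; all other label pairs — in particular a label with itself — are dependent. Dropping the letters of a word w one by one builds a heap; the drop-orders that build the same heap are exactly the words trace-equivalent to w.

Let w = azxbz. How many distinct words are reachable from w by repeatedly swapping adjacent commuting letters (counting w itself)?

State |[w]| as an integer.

piece 0:a — minimal
piece 1:z — minimal
piece 2:x — minimal
piece 3:b rests on {0:a, 1:z, 2:x}
piece 4:z rests on {3:b}
minimal pieces: {0:a, 1:z, 2:x}
ways to finish when only these pieces remain (= sum over removing one remaining piece with nothing left below it):
  1 left: {4}→1
  2 left: {3,4}→1
  3 left: {0,3,4}→1  {1,3,4}→1  {2,3,4}→1
  placing 0:a first → 2 extensions
  placing 1:z first → 2 extensions
  placing 2:x first → 2 extensions
total linear extensions = 6

6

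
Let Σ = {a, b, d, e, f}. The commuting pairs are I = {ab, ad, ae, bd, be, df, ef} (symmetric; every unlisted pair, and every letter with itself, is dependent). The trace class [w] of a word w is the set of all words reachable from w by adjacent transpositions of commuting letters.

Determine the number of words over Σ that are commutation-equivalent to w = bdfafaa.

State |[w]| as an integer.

7

0(b) covers ∅
1(d) covers ∅
2(f) covers 0:b
3(a) covers 2:f
4(f) covers 3:a
5(a) covers 4:f
6(a) covers 5:a
floor of heap: 0:b, 1:d
completions by unplaced set U, small U first (add the entries for U minus each lowest piece of U):
  |U|=1: {1}:1  {6}:1
  |U|=2: {1,6}:2  {5,6}:1
  |U|=3: {1,5,6}:3  {4,5,6}:1
  |U|=4: {1,4,5,6}:4  {3,4,5,6}:1
  |U|=5: {1,3,4,5,6}:5  {2,3,4,5,6}:1
  start at 0(b): 6
  start at 1(d): 1
sum over floor = 7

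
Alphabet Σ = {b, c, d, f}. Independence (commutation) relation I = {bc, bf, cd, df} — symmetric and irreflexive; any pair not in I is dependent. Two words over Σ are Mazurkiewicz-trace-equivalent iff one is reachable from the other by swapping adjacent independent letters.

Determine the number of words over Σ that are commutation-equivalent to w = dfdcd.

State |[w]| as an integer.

#0=d has no predecessor
#1=f has no predecessor
#2=d depends on [0:d]
#3=c depends on [1:f]
#4=d depends on [2:d]
sources: [0:d, 1:f]
N(rest) = Σ N(rest − s) over sources s of rest; N(one piece) = 1:
  size 1 → [3]=1  [4]=1
  size 2 → [1,3]=1  [2,4]=1  [3,4]=2
  size 3 → [0,2,4]=1  [1,3,4]=3  [2,3,4]=3
  first=0(d) contributes 6
  first=1(f) contributes 4
|[w]| = 10

10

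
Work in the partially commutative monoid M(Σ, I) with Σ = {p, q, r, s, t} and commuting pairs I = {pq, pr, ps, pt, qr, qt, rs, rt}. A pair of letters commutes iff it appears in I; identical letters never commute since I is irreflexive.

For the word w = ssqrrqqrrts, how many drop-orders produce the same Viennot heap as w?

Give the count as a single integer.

piece 0:s — minimal
piece 1:s rests on {0:s}
piece 2:q rests on {1:s}
piece 3:r — minimal
piece 4:r rests on {3:r}
piece 5:q rests on {2:q}
piece 6:q rests on {5:q}
piece 7:r rests on {4:r}
piece 8:r rests on {7:r}
piece 9:t rests on {1:s}
piece 10:s rests on {6:q, 9:t}
minimal pieces: {0:s, 3:r}
ways to finish when only these pieces remain (= sum over removing one remaining piece with nothing left below it):
  1 left: {8}→1  {10}→1
  2 left: {6,10}→1  {7,8}→1  {8,10}→2  {9,10}→1
  3 left: {4,7,8}→1  {5,6,10}→1  {6,8,10}→3  {6,9,10}→2  {7,8,10}→3  {8,9,10}→3
  4 left: {2,5,6,10}→1  {3,4,7,8}→1  {4,7,8,10}→4  {5,6,8,10}→4  {5,6,9,10}→3  {6,7,8,10}→6  {6,8,9,10}→8  {7,8,9,10}→6
  5 left: {2,5,6,8,10}→5  {2,5,6,9,10}→4  {3,4,7,8,10}→5  {4,6,7,8,10}→10  {4,7,8,9,10}→10  {5,6,7,8,10}→10  {5,6,8,9,10}→15  {6,7,8,9,10}→20
  6 left: {1,2,5,6,9,10}→4  {2,5,6,7,8,10}→15  {2,5,6,8,9,10}→24  {3,4,6,7,8,10}→15  {3,4,7,8,9,10}→15  {4,5,6,7,8,10}→20  {4,6,7,8,9,10}→40  {5,6,7,8,9,10}→45
  7 left: {0,1,2,5,6,9,10}→4  {1,2,5,6,8,9,10}→28  {2,4,5,6,7,8,10}→35  {2,5,6,7,8,9,10}→84  {3,4,5,6,7,8,10}→35  {3,4,6,7,8,9,10}→70  {4,5,6,7,8,9,10}→105
  8 left: {0,1,2,5,6,8,9,10}→32  {1,2,5,6,7,8,9,10}→112  {2,3,4,5,6,7,8,10}→70  {2,4,5,6,7,8,9,10}→224  {3,4,5,6,7,8,9,10}→210
  9 left: {0,1,2,5,6,7,8,9,10}→144  {1,2,4,5,6,7,8,9,10}→336  {2,3,4,5,6,7,8,9,10}→504
  placing 0:s first → 840 extensions
  placing 3:r first → 480 extensions
total linear extensions = 1320

1320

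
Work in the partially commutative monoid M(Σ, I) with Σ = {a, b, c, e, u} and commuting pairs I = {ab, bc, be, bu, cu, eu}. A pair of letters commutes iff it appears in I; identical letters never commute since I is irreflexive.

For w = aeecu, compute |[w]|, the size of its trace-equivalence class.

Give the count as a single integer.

0(a) covers ∅
1(e) covers 0:a
2(e) covers 1:e
3(c) covers 2:e
4(u) covers 0:a
floor of heap: 0:a
completions by unplaced set U, small U first (add the entries for U minus each lowest piece of U):
  |U|=1: {3}:1  {4}:1
  |U|=2: {2,3}:1  {3,4}:2
  |U|=3: {1,2,3}:1  {2,3,4}:3
  start at 0(a): 4

4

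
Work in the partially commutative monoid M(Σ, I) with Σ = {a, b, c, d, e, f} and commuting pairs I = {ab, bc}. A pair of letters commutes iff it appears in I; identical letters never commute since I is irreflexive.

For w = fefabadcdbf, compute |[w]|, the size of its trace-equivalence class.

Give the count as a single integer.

3

0(f) covers ∅
1(e) covers 0:f
2(f) covers 1:e
3(a) covers 2:f
4(b) covers 2:f
5(a) covers 3:a
6(d) covers 4:b, 5:a
7(c) covers 6:d
8(d) covers 7:c
9(b) covers 8:d
10(f) covers 9:b
floor of heap: 0:f
completions by unplaced set U, small U first (add the entries for U minus each lowest piece of U):
  |U|=1: {10}:1
  |U|=2: {9,10}:1
  |U|=3: {8,9,10}:1
  |U|=4: {7,8,9,10}:1
  |U|=5: {6,7,8,9,10}:1
  |U|=6: {4,6,7,8,9,10}:1  {5,6,7,8,9,10}:1
  |U|=7: {3,5,6,7,8,9,10}:1  {4,5,6,7,8,9,10}:2
  |U|=8: {3,4,5,6,7,8,9,10}:3
  |U|=9: {2,3,4,5,6,7,8,9,10}:3
  start at 0(f): 3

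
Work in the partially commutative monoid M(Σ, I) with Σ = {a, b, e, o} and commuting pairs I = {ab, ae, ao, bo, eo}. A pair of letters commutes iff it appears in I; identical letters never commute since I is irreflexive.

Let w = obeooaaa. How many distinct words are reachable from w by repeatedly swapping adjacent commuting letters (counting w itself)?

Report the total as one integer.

560

#0=o has no predecessor
#1=b has no predecessor
#2=e depends on [1:b]
#3=o depends on [0:o]
#4=o depends on [3:o]
#5=a has no predecessor
#6=a depends on [5:a]
#7=a depends on [6:a]
sources: [0:o, 1:b, 5:a]
N(rest) = Σ N(rest − s) over sources s of rest; N(one piece) = 1:
  size 1 → [2]=1  [4]=1  [7]=1
  size 2 → [1,2]=1  [2,4]=2  [2,7]=2  [3,4]=1  [4,7]=2  [6,7]=1
  size 3 → [0,3,4]=1  [1,2,4]=3  [1,2,7]=3  [2,3,4]=3  [2,4,7]=6  [2,6,7]=3  [3,4,7]=3  [4,6,7]=3  [5,6,7]=1
  size 4 → [0,2,3,4]=4  [0,3,4,7]=4  [1,2,3,4]=6  [1,2,4,7]=12  [1,2,6,7]=6  [2,3,4,7]=12  [2,4,6,7]=12  [2,5,6,7]=4  [3,4,6,7]=6  [4,5,6,7]=4
  size 5 → [0,1,2,3,4]=10  [0,2,3,4,7]=20  [0,3,4,6,7]=10  [1,2,3,4,7]=30  [1,2,4,6,7]=30  [1,2,5,6,7]=10  [2,3,4,6,7]=30  [2,4,5,6,7]=20  [3,4,5,6,7]=10
  size 6 → [0,1,2,3,4,7]=60  [0,2,3,4,6,7]=60  [0,3,4,5,6,7]=20  [1,2,3,4,6,7]=90  [1,2,4,5,6,7]=60  [2,3,4,5,6,7]=60
  first=0(o) contributes 210
  first=1(b) contributes 140
  first=5(a) contributes 210
|[w]| = 560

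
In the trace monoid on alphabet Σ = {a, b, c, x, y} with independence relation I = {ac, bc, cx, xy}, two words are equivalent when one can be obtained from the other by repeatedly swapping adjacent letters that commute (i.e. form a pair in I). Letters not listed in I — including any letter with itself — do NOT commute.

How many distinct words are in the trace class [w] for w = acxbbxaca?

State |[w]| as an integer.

36

piece 0:a — minimal
piece 1:c — minimal
piece 2:x rests on {0:a}
piece 3:b rests on {2:x}
piece 4:b rests on {3:b}
piece 5:x rests on {4:b}
piece 6:a rests on {5:x}
piece 7:c rests on {1:c}
piece 8:a rests on {6:a}
minimal pieces: {0:a, 1:c}
ways to finish when only these pieces remain (= sum over removing one remaining piece with nothing left below it):
  1 left: {7}→1  {8}→1
  2 left: {1,7}→1  {6,8}→1  {7,8}→2
  3 left: {1,7,8}→3  {5,6,8}→1  {6,7,8}→3
  4 left: {1,6,7,8}→6  {4,5,6,8}→1  {5,6,7,8}→4
  5 left: {1,5,6,7,8}→10  {3,4,5,6,8}→1  {4,5,6,7,8}→5
  6 left: {1,4,5,6,7,8}→15  {2,3,4,5,6,8}→1  {3,4,5,6,7,8}→6
  7 left: {0,2,3,4,5,6,8}→1  {1,3,4,5,6,7,8}→21  {2,3,4,5,6,7,8}→7
  placing 0:a first → 28 extensions
  placing 1:c first → 8 extensions
total linear extensions = 36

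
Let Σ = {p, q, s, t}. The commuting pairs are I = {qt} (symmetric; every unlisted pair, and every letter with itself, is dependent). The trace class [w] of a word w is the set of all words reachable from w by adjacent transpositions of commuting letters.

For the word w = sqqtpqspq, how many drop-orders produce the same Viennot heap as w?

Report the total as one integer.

3

drop 0:s onto floor
drop 1:q onto {0:s}
drop 2:q onto {1:q}
drop 3:t onto {0:s}
drop 4:p onto {2:q, 3:t}
drop 5:q onto {4:p}
drop 6:s onto {5:q}
drop 7:p onto {6:s}
drop 8:q onto {7:p}
ground layer = {0:s}
drop-orders for the pieces not yet dropped (sum over which currently-grounded one goes next):
  1 to go: {8} 1
  2 to go: {7,8} 1
  3 to go: {6,7,8} 1
  4 to go: {5,6,7,8} 1
  5 to go: {4,5,6,7,8} 1
  6 to go: {2,4,5,6,7,8} 1  {3,4,5,6,7,8} 1
  7 to go: {1,2,4,5,6,7,8} 1  {2,3,4,5,6,7,8} 2
  if 0:s drops first: 3 orders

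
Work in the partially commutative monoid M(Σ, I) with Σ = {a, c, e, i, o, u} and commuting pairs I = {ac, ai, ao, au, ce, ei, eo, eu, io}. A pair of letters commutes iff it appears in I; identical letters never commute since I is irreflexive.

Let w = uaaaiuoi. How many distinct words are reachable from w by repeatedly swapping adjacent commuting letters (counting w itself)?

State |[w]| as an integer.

#0=u has no predecessor
#1=a has no predecessor
#2=a depends on [1:a]
#3=a depends on [2:a]
#4=i depends on [0:u]
#5=u depends on [4:i]
#6=o depends on [5:u]
#7=i depends on [5:u]
sources: [0:u, 1:a]
N(rest) = Σ N(rest − s) over sources s of rest; N(one piece) = 1:
  size 1 → [3]=1  [6]=1  [7]=1
  size 2 → [2,3]=1  [3,6]=2  [3,7]=2  [6,7]=2
  size 3 → [1,2,3]=1  [2,3,6]=3  [2,3,7]=3  [3,6,7]=6  [5,6,7]=2
  size 4 → [1,2,3,6]=4  [1,2,3,7]=4  [2,3,6,7]=12  [3,5,6,7]=8  [4,5,6,7]=2
  size 5 → [0,4,5,6,7]=2  [1,2,3,6,7]=20  [2,3,5,6,7]=20  [3,4,5,6,7]=10
  size 6 → [0,3,4,5,6,7]=12  [1,2,3,5,6,7]=40  [2,3,4,5,6,7]=30
  first=0(u) contributes 70
  first=1(a) contributes 42
|[w]| = 112

112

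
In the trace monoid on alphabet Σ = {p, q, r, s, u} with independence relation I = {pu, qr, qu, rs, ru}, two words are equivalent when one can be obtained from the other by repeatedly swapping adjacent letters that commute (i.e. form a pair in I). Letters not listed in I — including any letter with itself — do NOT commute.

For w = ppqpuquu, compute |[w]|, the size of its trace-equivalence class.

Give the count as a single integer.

56

drop 0:p onto floor
drop 1:p onto {0:p}
drop 2:q onto {1:p}
drop 3:p onto {2:q}
drop 4:u onto floor
drop 5:q onto {3:p}
drop 6:u onto {4:u}
drop 7:u onto {6:u}
ground layer = {0:p, 4:u}
drop-orders for the pieces not yet dropped (sum over which currently-grounded one goes next):
  1 to go: {5} 1  {7} 1
  2 to go: {3,5} 1  {5,7} 2  {6,7} 1
  3 to go: {2,3,5} 1  {3,5,7} 3  {4,6,7} 1  {5,6,7} 3
  4 to go: {1,2,3,5} 1  {2,3,5,7} 4  {3,5,6,7} 6  {4,5,6,7} 4
  5 to go: {0,1,2,3,5} 1  {1,2,3,5,7} 5  {2,3,5,6,7} 10  {3,4,5,6,7} 10
  6 to go: {0,1,2,3,5,7} 6  {1,2,3,5,6,7} 15  {2,3,4,5,6,7} 20
  if 0:p drops first: 35 orders
  if 4:u drops first: 21 orders
heap linearizations: 56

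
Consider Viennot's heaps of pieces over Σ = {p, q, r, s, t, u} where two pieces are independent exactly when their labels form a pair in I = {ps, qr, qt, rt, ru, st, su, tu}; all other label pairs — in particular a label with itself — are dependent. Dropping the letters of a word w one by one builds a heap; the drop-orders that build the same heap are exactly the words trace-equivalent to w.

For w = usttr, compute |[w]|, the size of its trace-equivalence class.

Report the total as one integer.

#0=u has no predecessor
#1=s has no predecessor
#2=t has no predecessor
#3=t depends on [2:t]
#4=r depends on [1:s]
sources: [0:u, 1:s, 2:t]
N(rest) = Σ N(rest − s) over sources s of rest; N(one piece) = 1:
  size 1 → [0]=1  [3]=1  [4]=1
  size 2 → [0,3]=2  [0,4]=2  [1,4]=1  [2,3]=1  [3,4]=2
  size 3 → [0,1,4]=3  [0,2,3]=3  [0,3,4]=6  [1,3,4]=3  [2,3,4]=3
  first=0(u) contributes 6
  first=1(s) contributes 12
  first=2(t) contributes 12
|[w]| = 30

30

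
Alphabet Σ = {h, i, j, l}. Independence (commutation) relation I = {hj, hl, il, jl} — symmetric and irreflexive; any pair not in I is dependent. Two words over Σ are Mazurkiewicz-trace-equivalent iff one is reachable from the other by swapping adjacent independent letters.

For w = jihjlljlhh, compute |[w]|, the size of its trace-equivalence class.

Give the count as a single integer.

#0=j has no predecessor
#1=i depends on [0:j]
#2=h depends on [1:i]
#3=j depends on [1:i]
#4=l has no predecessor
#5=l depends on [4:l]
#6=j depends on [3:j]
#7=l depends on [5:l]
#8=h depends on [2:h]
#9=h depends on [8:h]
sources: [0:j, 4:l]
N(rest) = Σ N(rest − s) over sources s of rest; N(one piece) = 1:
  size 1 → [6]=1  [7]=1  [9]=1
  size 2 → [3,6]=1  [5,7]=1  [6,7]=2  [6,9]=2  [7,9]=2  [8,9]=1
  size 3 → [2,8,9]=1  [3,6,7]=3  [3,6,9]=3  [4,5,7]=1  [5,6,7]=3  [5,7,9]=3  [6,7,9]=6  [6,8,9]=3  [7,8,9]=3
  size 4 → [2,6,8,9]=4  [2,7,8,9]=4  [3,5,6,7]=6  [3,6,7,9]=12  [3,6,8,9]=6  [4,5,6,7]=4  [4,5,7,9]=4  [5,6,7,9]=12  [5,7,8,9]=6  [6,7,8,9]=12
  size 5 → [2,3,6,8,9]=10  [2,5,7,8,9]=10  [2,6,7,8,9]=20  [3,4,5,6,7]=10  [3,5,6,7,9]=30  [3,6,7,8,9]=30  [4,5,6,7,9]=20  [4,5,7,8,9]=10  [5,6,7,8,9]=30
  size 6 → [1,2,3,6,8,9]=10  [2,3,6,7,8,9]=60  [2,4,5,7,8,9]=20  [2,5,6,7,8,9]=60  [3,4,5,6,7,9]=60  [3,5,6,7,8,9]=90  [4,5,6,7,8,9]=60
  size 7 → [0,1,2,3,6,8,9]=10  [1,2,3,6,7,8,9]=70  [2,3,5,6,7,8,9]=210  [2,4,5,6,7,8,9]=140  [3,4,5,6,7,8,9]=210
  size 8 → [0,1,2,3,6,7,8,9]=80  [1,2,3,5,6,7,8,9]=280  [2,3,4,5,6,7,8,9]=560
  first=0(j) contributes 840
  first=4(l) contributes 360
|[w]| = 1200

1200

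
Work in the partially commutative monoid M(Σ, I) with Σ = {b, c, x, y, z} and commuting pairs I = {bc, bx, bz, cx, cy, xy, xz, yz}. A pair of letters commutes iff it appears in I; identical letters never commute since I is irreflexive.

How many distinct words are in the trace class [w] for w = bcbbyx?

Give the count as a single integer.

0(b) covers ∅
1(c) covers ∅
2(b) covers 0:b
3(b) covers 2:b
4(y) covers 3:b
5(x) covers ∅
floor of heap: 0:b, 1:c, 5:x
completions by unplaced set U, small U first (add the entries for U minus each lowest piece of U):
  |U|=1: {1}:1  {4}:1  {5}:1
  |U|=2: {1,4}:2  {1,5}:2  {3,4}:1  {4,5}:2
  |U|=3: {1,3,4}:3  {1,4,5}:6  {2,3,4}:1  {3,4,5}:3
  |U|=4: {0,2,3,4}:1  {1,2,3,4}:4  {1,3,4,5}:12  {2,3,4,5}:4
  start at 0(b): 20
  start at 1(c): 5
  start at 5(x): 5
sum over floor = 30

30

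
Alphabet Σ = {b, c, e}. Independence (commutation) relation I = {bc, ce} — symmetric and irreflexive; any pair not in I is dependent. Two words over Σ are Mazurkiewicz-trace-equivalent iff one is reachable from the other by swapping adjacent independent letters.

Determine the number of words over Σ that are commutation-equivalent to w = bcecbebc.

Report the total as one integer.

#0=b has no predecessor
#1=c has no predecessor
#2=e depends on [0:b]
#3=c depends on [1:c]
#4=b depends on [2:e]
#5=e depends on [4:b]
#6=b depends on [5:e]
#7=c depends on [3:c]
sources: [0:b, 1:c]
N(rest) = Σ N(rest − s) over sources s of rest; N(one piece) = 1:
  size 1 → [6]=1  [7]=1
  size 2 → [3,7]=1  [5,6]=1  [6,7]=2
  size 3 → [1,3,7]=1  [3,6,7]=3  [4,5,6]=1  [5,6,7]=3
  size 4 → [1,3,6,7]=4  [2,4,5,6]=1  [3,5,6,7]=6  [4,5,6,7]=4
  size 5 → [0,2,4,5,6]=1  [1,3,5,6,7]=10  [2,4,5,6,7]=5  [3,4,5,6,7]=10
  size 6 → [0,2,4,5,6,7]=6  [1,3,4,5,6,7]=20  [2,3,4,5,6,7]=15
  first=0(b) contributes 35
  first=1(c) contributes 21
|[w]| = 56

56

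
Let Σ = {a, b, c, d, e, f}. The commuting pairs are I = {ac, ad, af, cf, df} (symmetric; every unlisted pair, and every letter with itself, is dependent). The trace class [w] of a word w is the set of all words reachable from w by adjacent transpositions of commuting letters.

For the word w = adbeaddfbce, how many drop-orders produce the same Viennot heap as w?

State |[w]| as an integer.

24

#0=a has no predecessor
#1=d has no predecessor
#2=b depends on [0:a, 1:d]
#3=e depends on [2:b]
#4=a depends on [3:e]
#5=d depends on [3:e]
#6=d depends on [5:d]
#7=f depends on [3:e]
#8=b depends on [4:a, 6:d, 7:f]
#9=c depends on [8:b]
#10=e depends on [9:c]
sources: [0:a, 1:d]
N(rest) = Σ N(rest − s) over sources s of rest; N(one piece) = 1:
  size 1 → [10]=1
  size 2 → [9,10]=1
  size 3 → [8,9,10]=1
  size 4 → [4,8,9,10]=1  [6,8,9,10]=1  [7,8,9,10]=1
  size 5 → [4,6,8,9,10]=2  [4,7,8,9,10]=2  [5,6,8,9,10]=1  [6,7,8,9,10]=2
  size 6 → [4,5,6,8,9,10]=3  [4,6,7,8,9,10]=6  [5,6,7,8,9,10]=3
  size 7 → [4,5,6,7,8,9,10]=12
  size 8 → [3,4,5,6,7,8,9,10]=12
  size 9 → [2,3,4,5,6,7,8,9,10]=12
  first=0(a) contributes 12
  first=1(d) contributes 12
|[w]| = 24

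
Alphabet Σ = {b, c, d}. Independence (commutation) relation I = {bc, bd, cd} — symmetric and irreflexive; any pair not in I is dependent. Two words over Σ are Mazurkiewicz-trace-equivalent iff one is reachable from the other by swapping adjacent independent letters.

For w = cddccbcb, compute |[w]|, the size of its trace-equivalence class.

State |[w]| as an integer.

420

drop 0:c onto floor
drop 1:d onto floor
drop 2:d onto {1:d}
drop 3:c onto {0:c}
drop 4:c onto {3:c}
drop 5:b onto floor
drop 6:c onto {4:c}
drop 7:b onto {5:b}
ground layer = {0:c, 1:d, 5:b}
drop-orders for the pieces not yet dropped (sum over which currently-grounded one goes next):
  1 to go: {2} 1  {6} 1  {7} 1
  2 to go: {1,2} 1  {2,6} 2  {2,7} 2  {4,6} 1  {5,7} 1  {6,7} 2
  3 to go: {1,2,6} 3  {1,2,7} 3  {2,4,6} 3  {2,5,7} 3  {2,6,7} 6  {3,4,6} 1  {4,6,7} 3  {5,6,7} 3
  4 to go: {0,3,4,6} 1  {1,2,4,6} 6  {1,2,5,7} 6  {1,2,6,7} 12  {2,3,4,6} 4  {2,4,6,7} 12  {2,5,6,7} 12  {3,4,6,7} 4  {4,5,6,7} 6
  5 to go: {0,2,3,4,6} 5  {0,3,4,6,7} 5  {1,2,3,4,6} 10  {1,2,4,6,7} 30  {1,2,5,6,7} 30  {2,3,4,6,7} 20  {2,4,5,6,7} 30  {3,4,5,6,7} 10
  6 to go: {0,1,2,3,4,6} 15  {0,2,3,4,6,7} 30  {0,3,4,5,6,7} 15  {1,2,3,4,6,7} 60  {1,2,4,5,6,7} 90  {2,3,4,5,6,7} 60
  if 0:c drops first: 210 orders
  if 1:d drops first: 105 orders
  if 5:b drops first: 105 orders
heap linearizations: 420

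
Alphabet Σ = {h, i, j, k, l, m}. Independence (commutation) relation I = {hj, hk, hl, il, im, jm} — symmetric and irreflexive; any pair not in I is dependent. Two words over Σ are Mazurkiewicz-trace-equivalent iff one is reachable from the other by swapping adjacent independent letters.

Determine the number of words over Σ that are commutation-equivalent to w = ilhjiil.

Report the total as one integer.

drop 0:i onto floor
drop 1:l onto floor
drop 2:h onto {0:i}
drop 3:j onto {0:i, 1:l}
drop 4:i onto {2:h, 3:j}
drop 5:i onto {4:i}
drop 6:l onto {3:j}
ground layer = {0:i, 1:l}
drop-orders for the pieces not yet dropped (sum over which currently-grounded one goes next):
  1 to go: {5} 1  {6} 1
  2 to go: {4,5} 1  {5,6} 2
  3 to go: {2,4,5} 1  {4,5,6} 3
  4 to go: {2,4,5,6} 4  {3,4,5,6} 3
  5 to go: {1,3,4,5,6} 3  {2,3,4,5,6} 7
  if 0:i drops first: 10 orders
  if 1:l drops first: 7 orders
heap linearizations: 17

17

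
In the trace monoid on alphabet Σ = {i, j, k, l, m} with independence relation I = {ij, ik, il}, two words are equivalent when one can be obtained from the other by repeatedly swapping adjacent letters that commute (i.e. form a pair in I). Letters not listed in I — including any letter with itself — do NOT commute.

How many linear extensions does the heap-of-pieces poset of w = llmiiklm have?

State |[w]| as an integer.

6

#0=l has no predecessor
#1=l depends on [0:l]
#2=m depends on [1:l]
#3=i depends on [2:m]
#4=i depends on [3:i]
#5=k depends on [2:m]
#6=l depends on [5:k]
#7=m depends on [4:i, 6:l]
sources: [0:l]
N(rest) = Σ N(rest − s) over sources s of rest; N(one piece) = 1:
  size 1 → [7]=1
  size 2 → [4,7]=1  [6,7]=1
  size 3 → [3,4,7]=1  [4,6,7]=2  [5,6,7]=1
  size 4 → [3,4,6,7]=3  [4,5,6,7]=3
  size 5 → [3,4,5,6,7]=6
  size 6 → [2,3,4,5,6,7]=6
  first=0(l) contributes 6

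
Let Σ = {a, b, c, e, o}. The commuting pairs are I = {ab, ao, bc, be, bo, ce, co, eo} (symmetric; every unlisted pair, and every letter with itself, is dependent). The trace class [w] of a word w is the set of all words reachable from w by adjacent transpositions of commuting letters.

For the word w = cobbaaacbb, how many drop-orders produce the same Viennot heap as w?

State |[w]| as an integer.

1260

#0=c has no predecessor
#1=o has no predecessor
#2=b has no predecessor
#3=b depends on [2:b]
#4=a depends on [0:c]
#5=a depends on [4:a]
#6=a depends on [5:a]
#7=c depends on [6:a]
#8=b depends on [3:b]
#9=b depends on [8:b]
sources: [0:c, 1:o, 2:b]
N(rest) = Σ N(rest − s) over sources s of rest; N(one piece) = 1:
  size 1 → [1]=1  [7]=1  [9]=1
  size 2 → [1,7]=2  [1,9]=2  [6,7]=1  [7,9]=2  [8,9]=1
  size 3 → [1,6,7]=3  [1,7,9]=6  [1,8,9]=3  [3,8,9]=1  [5,6,7]=1  [6,7,9]=3  [7,8,9]=3
  size 4 → [1,3,8,9]=4  [1,5,6,7]=4  [1,6,7,9]=12  [1,7,8,9]=12  [2,3,8,9]=1  [3,7,8,9]=4  [4,5,6,7]=1  [5,6,7,9]=4  [6,7,8,9]=6
  size 5 → [0,4,5,6,7]=1  [1,2,3,8,9]=5  [1,3,7,8,9]=20  [1,4,5,6,7]=5  [1,5,6,7,9]=20  [1,6,7,8,9]=30  [2,3,7,8,9]=5  [3,6,7,8,9]=10  [4,5,6,7,9]=5  [5,6,7,8,9]=10
  size 6 → [0,1,4,5,6,7]=6  [0,4,5,6,7,9]=6  [1,2,3,7,8,9]=30  [1,3,6,7,8,9]=60  [1,4,5,6,7,9]=30  [1,5,6,7,8,9]=60  [2,3,6,7,8,9]=15  [3,5,6,7,8,9]=20  [4,5,6,7,8,9]=15
  size 7 → [0,1,4,5,6,7,9]=42  [0,4,5,6,7,8,9]=21  [1,2,3,6,7,8,9]=105  [1,3,5,6,7,8,9]=140  [1,4,5,6,7,8,9]=105  [2,3,5,6,7,8,9]=35  [3,4,5,6,7,8,9]=35
  size 8 → [0,1,4,5,6,7,8,9]=168  [0,3,4,5,6,7,8,9]=56  [1,2,3,5,6,7,8,9]=280  [1,3,4,5,6,7,8,9]=280  [2,3,4,5,6,7,8,9]=70
  first=0(c) contributes 630
  first=1(o) contributes 126
  first=2(b) contributes 504
|[w]| = 1260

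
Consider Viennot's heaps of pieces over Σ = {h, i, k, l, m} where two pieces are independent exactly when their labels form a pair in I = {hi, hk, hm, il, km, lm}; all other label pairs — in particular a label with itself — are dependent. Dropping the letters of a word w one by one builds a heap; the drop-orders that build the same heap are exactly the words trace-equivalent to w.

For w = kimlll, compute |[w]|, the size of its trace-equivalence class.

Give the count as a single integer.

#0=k has no predecessor
#1=i depends on [0:k]
#2=m depends on [1:i]
#3=l depends on [0:k]
#4=l depends on [3:l]
#5=l depends on [4:l]
sources: [0:k]
N(rest) = Σ N(rest − s) over sources s of rest; N(one piece) = 1:
  size 1 → [2]=1  [5]=1
  size 2 → [1,2]=1  [2,5]=2  [4,5]=1
  size 3 → [1,2,5]=3  [2,4,5]=3  [3,4,5]=1
  size 4 → [1,2,4,5]=6  [2,3,4,5]=4
  first=0(k) contributes 10

10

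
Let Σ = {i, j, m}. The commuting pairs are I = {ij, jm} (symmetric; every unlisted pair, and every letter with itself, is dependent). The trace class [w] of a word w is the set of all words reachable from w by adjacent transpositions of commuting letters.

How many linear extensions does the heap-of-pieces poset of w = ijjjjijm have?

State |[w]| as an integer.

drop 0:i onto floor
drop 1:j onto floor
drop 2:j onto {1:j}
drop 3:j onto {2:j}
drop 4:j onto {3:j}
drop 5:i onto {0:i}
drop 6:j onto {4:j}
drop 7:m onto {5:i}
ground layer = {0:i, 1:j}
drop-orders for the pieces not yet dropped (sum over which currently-grounded one goes next):
  1 to go: {6} 1  {7} 1
  2 to go: {4,6} 1  {5,7} 1  {6,7} 2
  3 to go: {0,5,7} 1  {3,4,6} 1  {4,6,7} 3  {5,6,7} 3
  4 to go: {0,5,6,7} 4  {2,3,4,6} 1  {3,4,6,7} 4  {4,5,6,7} 6
  5 to go: {0,4,5,6,7} 10  {1,2,3,4,6} 1  {2,3,4,6,7} 5  {3,4,5,6,7} 10
  6 to go: {0,3,4,5,6,7} 20  {1,2,3,4,6,7} 6  {2,3,4,5,6,7} 15
  if 0:i drops first: 21 orders
  if 1:j drops first: 35 orders
heap linearizations: 56

56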